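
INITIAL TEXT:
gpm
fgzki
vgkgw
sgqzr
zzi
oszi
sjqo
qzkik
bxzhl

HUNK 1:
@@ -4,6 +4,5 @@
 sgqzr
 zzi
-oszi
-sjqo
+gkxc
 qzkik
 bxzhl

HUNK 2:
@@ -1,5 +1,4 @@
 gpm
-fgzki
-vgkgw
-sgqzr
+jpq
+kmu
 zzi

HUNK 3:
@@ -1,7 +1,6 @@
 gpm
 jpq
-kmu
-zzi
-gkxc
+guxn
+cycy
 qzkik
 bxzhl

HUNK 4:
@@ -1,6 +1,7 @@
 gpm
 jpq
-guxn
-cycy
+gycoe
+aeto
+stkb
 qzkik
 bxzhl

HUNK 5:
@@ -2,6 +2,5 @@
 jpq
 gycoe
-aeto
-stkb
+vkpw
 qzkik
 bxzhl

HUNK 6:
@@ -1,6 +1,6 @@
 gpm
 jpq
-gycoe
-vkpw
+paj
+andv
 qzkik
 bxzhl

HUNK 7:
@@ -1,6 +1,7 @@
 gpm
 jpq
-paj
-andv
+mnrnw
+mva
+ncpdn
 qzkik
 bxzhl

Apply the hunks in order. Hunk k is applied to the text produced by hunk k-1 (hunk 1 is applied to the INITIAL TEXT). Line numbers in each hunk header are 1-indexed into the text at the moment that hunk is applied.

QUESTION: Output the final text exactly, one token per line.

Hunk 1: at line 4 remove [oszi,sjqo] add [gkxc] -> 8 lines: gpm fgzki vgkgw sgqzr zzi gkxc qzkik bxzhl
Hunk 2: at line 1 remove [fgzki,vgkgw,sgqzr] add [jpq,kmu] -> 7 lines: gpm jpq kmu zzi gkxc qzkik bxzhl
Hunk 3: at line 1 remove [kmu,zzi,gkxc] add [guxn,cycy] -> 6 lines: gpm jpq guxn cycy qzkik bxzhl
Hunk 4: at line 1 remove [guxn,cycy] add [gycoe,aeto,stkb] -> 7 lines: gpm jpq gycoe aeto stkb qzkik bxzhl
Hunk 5: at line 2 remove [aeto,stkb] add [vkpw] -> 6 lines: gpm jpq gycoe vkpw qzkik bxzhl
Hunk 6: at line 1 remove [gycoe,vkpw] add [paj,andv] -> 6 lines: gpm jpq paj andv qzkik bxzhl
Hunk 7: at line 1 remove [paj,andv] add [mnrnw,mva,ncpdn] -> 7 lines: gpm jpq mnrnw mva ncpdn qzkik bxzhl

Answer: gpm
jpq
mnrnw
mva
ncpdn
qzkik
bxzhl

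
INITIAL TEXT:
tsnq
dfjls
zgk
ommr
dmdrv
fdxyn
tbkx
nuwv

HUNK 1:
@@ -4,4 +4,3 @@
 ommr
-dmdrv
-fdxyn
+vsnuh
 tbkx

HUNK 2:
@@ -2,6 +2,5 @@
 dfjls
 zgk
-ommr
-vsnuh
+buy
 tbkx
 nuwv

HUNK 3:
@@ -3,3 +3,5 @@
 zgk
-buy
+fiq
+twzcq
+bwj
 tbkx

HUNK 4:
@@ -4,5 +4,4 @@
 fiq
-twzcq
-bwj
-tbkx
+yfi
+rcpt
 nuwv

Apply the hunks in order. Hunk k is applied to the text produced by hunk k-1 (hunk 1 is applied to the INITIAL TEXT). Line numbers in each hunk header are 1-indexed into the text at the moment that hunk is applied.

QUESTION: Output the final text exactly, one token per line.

Answer: tsnq
dfjls
zgk
fiq
yfi
rcpt
nuwv

Derivation:
Hunk 1: at line 4 remove [dmdrv,fdxyn] add [vsnuh] -> 7 lines: tsnq dfjls zgk ommr vsnuh tbkx nuwv
Hunk 2: at line 2 remove [ommr,vsnuh] add [buy] -> 6 lines: tsnq dfjls zgk buy tbkx nuwv
Hunk 3: at line 3 remove [buy] add [fiq,twzcq,bwj] -> 8 lines: tsnq dfjls zgk fiq twzcq bwj tbkx nuwv
Hunk 4: at line 4 remove [twzcq,bwj,tbkx] add [yfi,rcpt] -> 7 lines: tsnq dfjls zgk fiq yfi rcpt nuwv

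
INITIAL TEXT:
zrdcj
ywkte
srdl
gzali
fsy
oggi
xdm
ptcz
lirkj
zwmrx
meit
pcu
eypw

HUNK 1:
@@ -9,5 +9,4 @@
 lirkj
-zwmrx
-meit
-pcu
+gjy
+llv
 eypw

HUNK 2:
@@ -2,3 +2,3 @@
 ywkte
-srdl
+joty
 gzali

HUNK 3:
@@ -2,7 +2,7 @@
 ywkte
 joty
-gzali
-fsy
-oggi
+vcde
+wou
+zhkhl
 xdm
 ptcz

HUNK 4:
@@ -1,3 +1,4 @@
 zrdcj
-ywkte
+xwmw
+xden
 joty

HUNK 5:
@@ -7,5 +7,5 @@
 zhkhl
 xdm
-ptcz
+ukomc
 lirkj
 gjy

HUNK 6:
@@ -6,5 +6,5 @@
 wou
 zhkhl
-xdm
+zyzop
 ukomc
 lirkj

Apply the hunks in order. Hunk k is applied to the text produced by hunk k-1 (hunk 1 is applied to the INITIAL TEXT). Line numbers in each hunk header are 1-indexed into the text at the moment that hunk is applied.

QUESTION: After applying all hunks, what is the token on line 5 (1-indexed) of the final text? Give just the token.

Hunk 1: at line 9 remove [zwmrx,meit,pcu] add [gjy,llv] -> 12 lines: zrdcj ywkte srdl gzali fsy oggi xdm ptcz lirkj gjy llv eypw
Hunk 2: at line 2 remove [srdl] add [joty] -> 12 lines: zrdcj ywkte joty gzali fsy oggi xdm ptcz lirkj gjy llv eypw
Hunk 3: at line 2 remove [gzali,fsy,oggi] add [vcde,wou,zhkhl] -> 12 lines: zrdcj ywkte joty vcde wou zhkhl xdm ptcz lirkj gjy llv eypw
Hunk 4: at line 1 remove [ywkte] add [xwmw,xden] -> 13 lines: zrdcj xwmw xden joty vcde wou zhkhl xdm ptcz lirkj gjy llv eypw
Hunk 5: at line 7 remove [ptcz] add [ukomc] -> 13 lines: zrdcj xwmw xden joty vcde wou zhkhl xdm ukomc lirkj gjy llv eypw
Hunk 6: at line 6 remove [xdm] add [zyzop] -> 13 lines: zrdcj xwmw xden joty vcde wou zhkhl zyzop ukomc lirkj gjy llv eypw
Final line 5: vcde

Answer: vcde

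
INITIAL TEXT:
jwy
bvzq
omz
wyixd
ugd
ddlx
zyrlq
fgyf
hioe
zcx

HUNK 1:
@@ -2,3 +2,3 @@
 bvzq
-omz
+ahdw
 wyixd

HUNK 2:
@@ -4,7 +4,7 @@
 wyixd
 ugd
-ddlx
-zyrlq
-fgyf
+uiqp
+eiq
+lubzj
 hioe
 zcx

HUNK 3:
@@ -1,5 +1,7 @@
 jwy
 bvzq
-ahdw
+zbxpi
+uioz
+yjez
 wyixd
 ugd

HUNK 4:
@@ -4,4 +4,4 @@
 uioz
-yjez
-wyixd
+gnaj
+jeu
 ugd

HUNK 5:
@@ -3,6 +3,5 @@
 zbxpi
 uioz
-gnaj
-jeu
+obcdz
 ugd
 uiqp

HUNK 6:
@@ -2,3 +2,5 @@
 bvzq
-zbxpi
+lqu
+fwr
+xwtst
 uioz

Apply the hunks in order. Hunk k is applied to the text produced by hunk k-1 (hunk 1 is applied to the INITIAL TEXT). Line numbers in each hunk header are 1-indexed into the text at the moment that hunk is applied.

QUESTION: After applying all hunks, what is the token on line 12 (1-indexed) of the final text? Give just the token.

Answer: hioe

Derivation:
Hunk 1: at line 2 remove [omz] add [ahdw] -> 10 lines: jwy bvzq ahdw wyixd ugd ddlx zyrlq fgyf hioe zcx
Hunk 2: at line 4 remove [ddlx,zyrlq,fgyf] add [uiqp,eiq,lubzj] -> 10 lines: jwy bvzq ahdw wyixd ugd uiqp eiq lubzj hioe zcx
Hunk 3: at line 1 remove [ahdw] add [zbxpi,uioz,yjez] -> 12 lines: jwy bvzq zbxpi uioz yjez wyixd ugd uiqp eiq lubzj hioe zcx
Hunk 4: at line 4 remove [yjez,wyixd] add [gnaj,jeu] -> 12 lines: jwy bvzq zbxpi uioz gnaj jeu ugd uiqp eiq lubzj hioe zcx
Hunk 5: at line 3 remove [gnaj,jeu] add [obcdz] -> 11 lines: jwy bvzq zbxpi uioz obcdz ugd uiqp eiq lubzj hioe zcx
Hunk 6: at line 2 remove [zbxpi] add [lqu,fwr,xwtst] -> 13 lines: jwy bvzq lqu fwr xwtst uioz obcdz ugd uiqp eiq lubzj hioe zcx
Final line 12: hioe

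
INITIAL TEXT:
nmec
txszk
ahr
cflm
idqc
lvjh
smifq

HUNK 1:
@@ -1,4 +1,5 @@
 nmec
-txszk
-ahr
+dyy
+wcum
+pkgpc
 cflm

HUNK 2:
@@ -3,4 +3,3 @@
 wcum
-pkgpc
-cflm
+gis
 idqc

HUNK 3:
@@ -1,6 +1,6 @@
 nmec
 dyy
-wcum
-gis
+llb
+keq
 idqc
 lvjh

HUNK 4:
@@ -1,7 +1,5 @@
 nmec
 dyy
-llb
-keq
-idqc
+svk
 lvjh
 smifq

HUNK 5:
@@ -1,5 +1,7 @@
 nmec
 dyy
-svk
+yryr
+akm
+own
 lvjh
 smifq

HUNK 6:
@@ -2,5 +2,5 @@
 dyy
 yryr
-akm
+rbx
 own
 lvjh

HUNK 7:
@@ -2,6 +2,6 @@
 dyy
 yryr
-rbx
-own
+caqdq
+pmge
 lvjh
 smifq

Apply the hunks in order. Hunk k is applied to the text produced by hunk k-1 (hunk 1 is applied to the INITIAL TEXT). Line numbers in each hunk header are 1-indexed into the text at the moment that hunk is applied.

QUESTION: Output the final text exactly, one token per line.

Hunk 1: at line 1 remove [txszk,ahr] add [dyy,wcum,pkgpc] -> 8 lines: nmec dyy wcum pkgpc cflm idqc lvjh smifq
Hunk 2: at line 3 remove [pkgpc,cflm] add [gis] -> 7 lines: nmec dyy wcum gis idqc lvjh smifq
Hunk 3: at line 1 remove [wcum,gis] add [llb,keq] -> 7 lines: nmec dyy llb keq idqc lvjh smifq
Hunk 4: at line 1 remove [llb,keq,idqc] add [svk] -> 5 lines: nmec dyy svk lvjh smifq
Hunk 5: at line 1 remove [svk] add [yryr,akm,own] -> 7 lines: nmec dyy yryr akm own lvjh smifq
Hunk 6: at line 2 remove [akm] add [rbx] -> 7 lines: nmec dyy yryr rbx own lvjh smifq
Hunk 7: at line 2 remove [rbx,own] add [caqdq,pmge] -> 7 lines: nmec dyy yryr caqdq pmge lvjh smifq

Answer: nmec
dyy
yryr
caqdq
pmge
lvjh
smifq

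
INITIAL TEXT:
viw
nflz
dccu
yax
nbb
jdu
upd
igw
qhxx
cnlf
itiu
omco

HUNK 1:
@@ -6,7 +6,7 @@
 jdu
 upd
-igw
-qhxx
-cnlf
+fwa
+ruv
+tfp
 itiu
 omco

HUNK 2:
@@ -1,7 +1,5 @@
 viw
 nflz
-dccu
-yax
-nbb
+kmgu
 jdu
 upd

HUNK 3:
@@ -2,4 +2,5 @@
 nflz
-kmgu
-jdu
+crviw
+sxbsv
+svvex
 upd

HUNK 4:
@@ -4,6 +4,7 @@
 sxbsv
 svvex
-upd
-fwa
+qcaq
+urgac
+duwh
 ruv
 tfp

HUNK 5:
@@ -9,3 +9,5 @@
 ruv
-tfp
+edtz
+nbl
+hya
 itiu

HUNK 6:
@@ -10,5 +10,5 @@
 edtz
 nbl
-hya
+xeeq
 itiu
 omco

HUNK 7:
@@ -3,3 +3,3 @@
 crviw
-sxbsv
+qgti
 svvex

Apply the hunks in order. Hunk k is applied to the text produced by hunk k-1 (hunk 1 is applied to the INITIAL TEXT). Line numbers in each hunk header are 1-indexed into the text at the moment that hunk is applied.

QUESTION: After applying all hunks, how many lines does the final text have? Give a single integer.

Hunk 1: at line 6 remove [igw,qhxx,cnlf] add [fwa,ruv,tfp] -> 12 lines: viw nflz dccu yax nbb jdu upd fwa ruv tfp itiu omco
Hunk 2: at line 1 remove [dccu,yax,nbb] add [kmgu] -> 10 lines: viw nflz kmgu jdu upd fwa ruv tfp itiu omco
Hunk 3: at line 2 remove [kmgu,jdu] add [crviw,sxbsv,svvex] -> 11 lines: viw nflz crviw sxbsv svvex upd fwa ruv tfp itiu omco
Hunk 4: at line 4 remove [upd,fwa] add [qcaq,urgac,duwh] -> 12 lines: viw nflz crviw sxbsv svvex qcaq urgac duwh ruv tfp itiu omco
Hunk 5: at line 9 remove [tfp] add [edtz,nbl,hya] -> 14 lines: viw nflz crviw sxbsv svvex qcaq urgac duwh ruv edtz nbl hya itiu omco
Hunk 6: at line 10 remove [hya] add [xeeq] -> 14 lines: viw nflz crviw sxbsv svvex qcaq urgac duwh ruv edtz nbl xeeq itiu omco
Hunk 7: at line 3 remove [sxbsv] add [qgti] -> 14 lines: viw nflz crviw qgti svvex qcaq urgac duwh ruv edtz nbl xeeq itiu omco
Final line count: 14

Answer: 14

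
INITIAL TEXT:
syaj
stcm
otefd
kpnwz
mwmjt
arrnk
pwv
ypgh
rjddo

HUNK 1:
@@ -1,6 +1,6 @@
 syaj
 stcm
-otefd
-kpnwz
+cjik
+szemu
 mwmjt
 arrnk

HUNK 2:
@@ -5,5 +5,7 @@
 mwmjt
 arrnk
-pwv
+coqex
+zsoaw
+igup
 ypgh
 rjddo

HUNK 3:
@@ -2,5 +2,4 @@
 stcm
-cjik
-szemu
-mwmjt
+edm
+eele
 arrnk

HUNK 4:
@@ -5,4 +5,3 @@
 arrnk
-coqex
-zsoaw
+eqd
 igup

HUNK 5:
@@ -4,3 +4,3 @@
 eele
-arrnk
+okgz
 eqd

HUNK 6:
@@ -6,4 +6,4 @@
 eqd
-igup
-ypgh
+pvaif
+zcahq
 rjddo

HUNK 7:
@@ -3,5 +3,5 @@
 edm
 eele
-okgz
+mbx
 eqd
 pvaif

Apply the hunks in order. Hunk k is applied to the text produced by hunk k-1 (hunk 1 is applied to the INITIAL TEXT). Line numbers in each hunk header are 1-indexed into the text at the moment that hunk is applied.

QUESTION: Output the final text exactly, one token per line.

Answer: syaj
stcm
edm
eele
mbx
eqd
pvaif
zcahq
rjddo

Derivation:
Hunk 1: at line 1 remove [otefd,kpnwz] add [cjik,szemu] -> 9 lines: syaj stcm cjik szemu mwmjt arrnk pwv ypgh rjddo
Hunk 2: at line 5 remove [pwv] add [coqex,zsoaw,igup] -> 11 lines: syaj stcm cjik szemu mwmjt arrnk coqex zsoaw igup ypgh rjddo
Hunk 3: at line 2 remove [cjik,szemu,mwmjt] add [edm,eele] -> 10 lines: syaj stcm edm eele arrnk coqex zsoaw igup ypgh rjddo
Hunk 4: at line 5 remove [coqex,zsoaw] add [eqd] -> 9 lines: syaj stcm edm eele arrnk eqd igup ypgh rjddo
Hunk 5: at line 4 remove [arrnk] add [okgz] -> 9 lines: syaj stcm edm eele okgz eqd igup ypgh rjddo
Hunk 6: at line 6 remove [igup,ypgh] add [pvaif,zcahq] -> 9 lines: syaj stcm edm eele okgz eqd pvaif zcahq rjddo
Hunk 7: at line 3 remove [okgz] add [mbx] -> 9 lines: syaj stcm edm eele mbx eqd pvaif zcahq rjddo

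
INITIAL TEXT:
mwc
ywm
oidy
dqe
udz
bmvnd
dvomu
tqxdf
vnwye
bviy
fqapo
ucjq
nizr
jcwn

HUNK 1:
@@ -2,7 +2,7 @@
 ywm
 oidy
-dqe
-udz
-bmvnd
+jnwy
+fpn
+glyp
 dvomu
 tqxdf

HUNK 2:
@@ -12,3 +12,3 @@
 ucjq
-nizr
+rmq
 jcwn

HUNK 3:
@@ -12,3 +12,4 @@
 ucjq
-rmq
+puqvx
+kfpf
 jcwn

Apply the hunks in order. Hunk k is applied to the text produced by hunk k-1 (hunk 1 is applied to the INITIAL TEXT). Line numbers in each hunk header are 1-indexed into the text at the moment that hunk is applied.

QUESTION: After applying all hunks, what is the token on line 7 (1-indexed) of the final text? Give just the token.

Hunk 1: at line 2 remove [dqe,udz,bmvnd] add [jnwy,fpn,glyp] -> 14 lines: mwc ywm oidy jnwy fpn glyp dvomu tqxdf vnwye bviy fqapo ucjq nizr jcwn
Hunk 2: at line 12 remove [nizr] add [rmq] -> 14 lines: mwc ywm oidy jnwy fpn glyp dvomu tqxdf vnwye bviy fqapo ucjq rmq jcwn
Hunk 3: at line 12 remove [rmq] add [puqvx,kfpf] -> 15 lines: mwc ywm oidy jnwy fpn glyp dvomu tqxdf vnwye bviy fqapo ucjq puqvx kfpf jcwn
Final line 7: dvomu

Answer: dvomu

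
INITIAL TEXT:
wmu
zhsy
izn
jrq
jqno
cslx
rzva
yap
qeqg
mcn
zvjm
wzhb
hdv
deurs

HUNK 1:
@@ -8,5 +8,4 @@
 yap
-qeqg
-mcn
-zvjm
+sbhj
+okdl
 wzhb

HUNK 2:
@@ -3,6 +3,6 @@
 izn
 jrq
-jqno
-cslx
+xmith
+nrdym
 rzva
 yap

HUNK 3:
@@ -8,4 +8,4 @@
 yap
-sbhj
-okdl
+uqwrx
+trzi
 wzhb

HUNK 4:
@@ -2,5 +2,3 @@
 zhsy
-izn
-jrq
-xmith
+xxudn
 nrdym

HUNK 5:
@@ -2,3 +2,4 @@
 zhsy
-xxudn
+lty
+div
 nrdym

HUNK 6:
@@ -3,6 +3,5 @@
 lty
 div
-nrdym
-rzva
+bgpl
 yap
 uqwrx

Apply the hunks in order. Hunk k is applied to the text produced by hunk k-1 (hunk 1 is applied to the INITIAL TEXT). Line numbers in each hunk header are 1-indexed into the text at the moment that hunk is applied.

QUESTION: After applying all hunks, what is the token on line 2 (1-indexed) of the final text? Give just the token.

Answer: zhsy

Derivation:
Hunk 1: at line 8 remove [qeqg,mcn,zvjm] add [sbhj,okdl] -> 13 lines: wmu zhsy izn jrq jqno cslx rzva yap sbhj okdl wzhb hdv deurs
Hunk 2: at line 3 remove [jqno,cslx] add [xmith,nrdym] -> 13 lines: wmu zhsy izn jrq xmith nrdym rzva yap sbhj okdl wzhb hdv deurs
Hunk 3: at line 8 remove [sbhj,okdl] add [uqwrx,trzi] -> 13 lines: wmu zhsy izn jrq xmith nrdym rzva yap uqwrx trzi wzhb hdv deurs
Hunk 4: at line 2 remove [izn,jrq,xmith] add [xxudn] -> 11 lines: wmu zhsy xxudn nrdym rzva yap uqwrx trzi wzhb hdv deurs
Hunk 5: at line 2 remove [xxudn] add [lty,div] -> 12 lines: wmu zhsy lty div nrdym rzva yap uqwrx trzi wzhb hdv deurs
Hunk 6: at line 3 remove [nrdym,rzva] add [bgpl] -> 11 lines: wmu zhsy lty div bgpl yap uqwrx trzi wzhb hdv deurs
Final line 2: zhsy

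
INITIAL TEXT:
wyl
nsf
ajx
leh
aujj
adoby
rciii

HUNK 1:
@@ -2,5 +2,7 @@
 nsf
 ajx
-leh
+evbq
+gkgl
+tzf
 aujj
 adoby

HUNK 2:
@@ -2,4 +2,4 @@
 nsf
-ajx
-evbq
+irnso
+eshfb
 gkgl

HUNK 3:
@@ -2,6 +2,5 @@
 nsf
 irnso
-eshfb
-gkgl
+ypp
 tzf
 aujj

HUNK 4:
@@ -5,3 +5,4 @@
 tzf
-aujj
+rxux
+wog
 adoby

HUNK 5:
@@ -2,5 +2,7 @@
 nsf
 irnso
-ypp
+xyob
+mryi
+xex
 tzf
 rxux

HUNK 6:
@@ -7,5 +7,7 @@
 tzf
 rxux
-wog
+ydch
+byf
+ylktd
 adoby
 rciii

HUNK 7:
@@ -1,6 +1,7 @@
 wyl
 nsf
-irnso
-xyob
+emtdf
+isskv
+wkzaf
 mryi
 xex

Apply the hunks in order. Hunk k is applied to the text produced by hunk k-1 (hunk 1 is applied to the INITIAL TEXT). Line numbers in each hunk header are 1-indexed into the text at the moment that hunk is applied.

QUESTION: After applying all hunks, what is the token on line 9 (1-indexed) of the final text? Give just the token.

Hunk 1: at line 2 remove [leh] add [evbq,gkgl,tzf] -> 9 lines: wyl nsf ajx evbq gkgl tzf aujj adoby rciii
Hunk 2: at line 2 remove [ajx,evbq] add [irnso,eshfb] -> 9 lines: wyl nsf irnso eshfb gkgl tzf aujj adoby rciii
Hunk 3: at line 2 remove [eshfb,gkgl] add [ypp] -> 8 lines: wyl nsf irnso ypp tzf aujj adoby rciii
Hunk 4: at line 5 remove [aujj] add [rxux,wog] -> 9 lines: wyl nsf irnso ypp tzf rxux wog adoby rciii
Hunk 5: at line 2 remove [ypp] add [xyob,mryi,xex] -> 11 lines: wyl nsf irnso xyob mryi xex tzf rxux wog adoby rciii
Hunk 6: at line 7 remove [wog] add [ydch,byf,ylktd] -> 13 lines: wyl nsf irnso xyob mryi xex tzf rxux ydch byf ylktd adoby rciii
Hunk 7: at line 1 remove [irnso,xyob] add [emtdf,isskv,wkzaf] -> 14 lines: wyl nsf emtdf isskv wkzaf mryi xex tzf rxux ydch byf ylktd adoby rciii
Final line 9: rxux

Answer: rxux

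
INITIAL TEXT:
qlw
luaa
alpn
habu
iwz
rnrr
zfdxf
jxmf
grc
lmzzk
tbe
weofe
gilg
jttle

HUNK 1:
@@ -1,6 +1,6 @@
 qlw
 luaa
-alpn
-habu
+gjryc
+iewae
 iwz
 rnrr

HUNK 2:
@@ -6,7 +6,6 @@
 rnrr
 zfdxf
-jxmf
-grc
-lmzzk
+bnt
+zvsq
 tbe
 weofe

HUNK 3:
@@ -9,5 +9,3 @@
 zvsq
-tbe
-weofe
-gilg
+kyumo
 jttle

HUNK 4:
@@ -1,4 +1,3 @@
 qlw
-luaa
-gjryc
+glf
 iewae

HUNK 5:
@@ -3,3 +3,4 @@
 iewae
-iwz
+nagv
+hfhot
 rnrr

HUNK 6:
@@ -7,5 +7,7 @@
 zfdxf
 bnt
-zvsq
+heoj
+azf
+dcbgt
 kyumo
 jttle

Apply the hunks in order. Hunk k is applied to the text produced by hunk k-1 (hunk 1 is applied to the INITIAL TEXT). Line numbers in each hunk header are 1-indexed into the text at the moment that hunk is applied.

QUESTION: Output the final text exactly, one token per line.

Hunk 1: at line 1 remove [alpn,habu] add [gjryc,iewae] -> 14 lines: qlw luaa gjryc iewae iwz rnrr zfdxf jxmf grc lmzzk tbe weofe gilg jttle
Hunk 2: at line 6 remove [jxmf,grc,lmzzk] add [bnt,zvsq] -> 13 lines: qlw luaa gjryc iewae iwz rnrr zfdxf bnt zvsq tbe weofe gilg jttle
Hunk 3: at line 9 remove [tbe,weofe,gilg] add [kyumo] -> 11 lines: qlw luaa gjryc iewae iwz rnrr zfdxf bnt zvsq kyumo jttle
Hunk 4: at line 1 remove [luaa,gjryc] add [glf] -> 10 lines: qlw glf iewae iwz rnrr zfdxf bnt zvsq kyumo jttle
Hunk 5: at line 3 remove [iwz] add [nagv,hfhot] -> 11 lines: qlw glf iewae nagv hfhot rnrr zfdxf bnt zvsq kyumo jttle
Hunk 6: at line 7 remove [zvsq] add [heoj,azf,dcbgt] -> 13 lines: qlw glf iewae nagv hfhot rnrr zfdxf bnt heoj azf dcbgt kyumo jttle

Answer: qlw
glf
iewae
nagv
hfhot
rnrr
zfdxf
bnt
heoj
azf
dcbgt
kyumo
jttle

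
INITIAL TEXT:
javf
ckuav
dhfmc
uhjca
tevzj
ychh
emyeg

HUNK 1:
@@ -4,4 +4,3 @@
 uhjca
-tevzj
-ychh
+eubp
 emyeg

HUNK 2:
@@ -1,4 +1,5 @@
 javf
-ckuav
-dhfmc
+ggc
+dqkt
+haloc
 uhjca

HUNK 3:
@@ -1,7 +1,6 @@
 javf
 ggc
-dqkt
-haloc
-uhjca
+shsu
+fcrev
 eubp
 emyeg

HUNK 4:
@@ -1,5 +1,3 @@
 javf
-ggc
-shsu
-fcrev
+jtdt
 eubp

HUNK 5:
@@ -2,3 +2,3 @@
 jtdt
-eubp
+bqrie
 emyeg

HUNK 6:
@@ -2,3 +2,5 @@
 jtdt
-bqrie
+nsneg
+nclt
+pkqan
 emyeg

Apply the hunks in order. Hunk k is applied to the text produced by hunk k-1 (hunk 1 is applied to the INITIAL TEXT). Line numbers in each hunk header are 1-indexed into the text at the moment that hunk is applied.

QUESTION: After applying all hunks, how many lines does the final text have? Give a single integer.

Answer: 6

Derivation:
Hunk 1: at line 4 remove [tevzj,ychh] add [eubp] -> 6 lines: javf ckuav dhfmc uhjca eubp emyeg
Hunk 2: at line 1 remove [ckuav,dhfmc] add [ggc,dqkt,haloc] -> 7 lines: javf ggc dqkt haloc uhjca eubp emyeg
Hunk 3: at line 1 remove [dqkt,haloc,uhjca] add [shsu,fcrev] -> 6 lines: javf ggc shsu fcrev eubp emyeg
Hunk 4: at line 1 remove [ggc,shsu,fcrev] add [jtdt] -> 4 lines: javf jtdt eubp emyeg
Hunk 5: at line 2 remove [eubp] add [bqrie] -> 4 lines: javf jtdt bqrie emyeg
Hunk 6: at line 2 remove [bqrie] add [nsneg,nclt,pkqan] -> 6 lines: javf jtdt nsneg nclt pkqan emyeg
Final line count: 6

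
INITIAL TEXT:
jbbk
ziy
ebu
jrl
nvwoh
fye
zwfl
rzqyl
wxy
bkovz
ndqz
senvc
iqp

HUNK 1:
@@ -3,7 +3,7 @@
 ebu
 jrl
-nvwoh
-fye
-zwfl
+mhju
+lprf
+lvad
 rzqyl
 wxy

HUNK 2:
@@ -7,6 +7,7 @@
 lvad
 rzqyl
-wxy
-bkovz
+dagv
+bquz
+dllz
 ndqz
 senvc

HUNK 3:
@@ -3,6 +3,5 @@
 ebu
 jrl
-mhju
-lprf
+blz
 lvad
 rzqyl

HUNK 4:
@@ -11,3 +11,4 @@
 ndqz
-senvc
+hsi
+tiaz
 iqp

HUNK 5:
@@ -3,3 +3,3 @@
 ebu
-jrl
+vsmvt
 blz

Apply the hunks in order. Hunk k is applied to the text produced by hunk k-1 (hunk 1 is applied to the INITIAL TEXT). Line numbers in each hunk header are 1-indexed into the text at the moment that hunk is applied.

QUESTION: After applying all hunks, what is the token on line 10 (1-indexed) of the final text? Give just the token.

Hunk 1: at line 3 remove [nvwoh,fye,zwfl] add [mhju,lprf,lvad] -> 13 lines: jbbk ziy ebu jrl mhju lprf lvad rzqyl wxy bkovz ndqz senvc iqp
Hunk 2: at line 7 remove [wxy,bkovz] add [dagv,bquz,dllz] -> 14 lines: jbbk ziy ebu jrl mhju lprf lvad rzqyl dagv bquz dllz ndqz senvc iqp
Hunk 3: at line 3 remove [mhju,lprf] add [blz] -> 13 lines: jbbk ziy ebu jrl blz lvad rzqyl dagv bquz dllz ndqz senvc iqp
Hunk 4: at line 11 remove [senvc] add [hsi,tiaz] -> 14 lines: jbbk ziy ebu jrl blz lvad rzqyl dagv bquz dllz ndqz hsi tiaz iqp
Hunk 5: at line 3 remove [jrl] add [vsmvt] -> 14 lines: jbbk ziy ebu vsmvt blz lvad rzqyl dagv bquz dllz ndqz hsi tiaz iqp
Final line 10: dllz

Answer: dllz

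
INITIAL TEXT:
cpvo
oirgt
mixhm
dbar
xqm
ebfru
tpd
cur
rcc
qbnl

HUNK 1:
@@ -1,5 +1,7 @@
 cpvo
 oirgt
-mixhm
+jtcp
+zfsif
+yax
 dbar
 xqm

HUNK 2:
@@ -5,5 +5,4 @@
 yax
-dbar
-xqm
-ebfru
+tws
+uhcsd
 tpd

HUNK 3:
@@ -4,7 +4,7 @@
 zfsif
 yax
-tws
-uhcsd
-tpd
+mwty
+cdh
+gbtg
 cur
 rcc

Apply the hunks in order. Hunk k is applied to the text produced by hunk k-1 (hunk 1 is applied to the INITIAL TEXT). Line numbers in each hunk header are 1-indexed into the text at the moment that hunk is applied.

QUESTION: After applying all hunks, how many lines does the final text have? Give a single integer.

Answer: 11

Derivation:
Hunk 1: at line 1 remove [mixhm] add [jtcp,zfsif,yax] -> 12 lines: cpvo oirgt jtcp zfsif yax dbar xqm ebfru tpd cur rcc qbnl
Hunk 2: at line 5 remove [dbar,xqm,ebfru] add [tws,uhcsd] -> 11 lines: cpvo oirgt jtcp zfsif yax tws uhcsd tpd cur rcc qbnl
Hunk 3: at line 4 remove [tws,uhcsd,tpd] add [mwty,cdh,gbtg] -> 11 lines: cpvo oirgt jtcp zfsif yax mwty cdh gbtg cur rcc qbnl
Final line count: 11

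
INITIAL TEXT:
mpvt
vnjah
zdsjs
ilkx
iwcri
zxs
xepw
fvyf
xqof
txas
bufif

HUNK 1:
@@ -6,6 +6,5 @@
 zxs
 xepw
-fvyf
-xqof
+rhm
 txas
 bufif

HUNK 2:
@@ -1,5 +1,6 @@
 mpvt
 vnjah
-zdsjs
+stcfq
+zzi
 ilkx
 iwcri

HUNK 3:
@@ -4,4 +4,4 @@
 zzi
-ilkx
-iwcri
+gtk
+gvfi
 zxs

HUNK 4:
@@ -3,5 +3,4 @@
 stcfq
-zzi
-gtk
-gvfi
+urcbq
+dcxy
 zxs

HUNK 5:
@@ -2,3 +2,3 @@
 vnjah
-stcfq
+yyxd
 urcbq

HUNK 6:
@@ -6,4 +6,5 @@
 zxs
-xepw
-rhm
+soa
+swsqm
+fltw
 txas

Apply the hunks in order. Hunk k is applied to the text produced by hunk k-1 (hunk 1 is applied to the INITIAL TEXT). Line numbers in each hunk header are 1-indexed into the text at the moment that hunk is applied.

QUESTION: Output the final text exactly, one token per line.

Answer: mpvt
vnjah
yyxd
urcbq
dcxy
zxs
soa
swsqm
fltw
txas
bufif

Derivation:
Hunk 1: at line 6 remove [fvyf,xqof] add [rhm] -> 10 lines: mpvt vnjah zdsjs ilkx iwcri zxs xepw rhm txas bufif
Hunk 2: at line 1 remove [zdsjs] add [stcfq,zzi] -> 11 lines: mpvt vnjah stcfq zzi ilkx iwcri zxs xepw rhm txas bufif
Hunk 3: at line 4 remove [ilkx,iwcri] add [gtk,gvfi] -> 11 lines: mpvt vnjah stcfq zzi gtk gvfi zxs xepw rhm txas bufif
Hunk 4: at line 3 remove [zzi,gtk,gvfi] add [urcbq,dcxy] -> 10 lines: mpvt vnjah stcfq urcbq dcxy zxs xepw rhm txas bufif
Hunk 5: at line 2 remove [stcfq] add [yyxd] -> 10 lines: mpvt vnjah yyxd urcbq dcxy zxs xepw rhm txas bufif
Hunk 6: at line 6 remove [xepw,rhm] add [soa,swsqm,fltw] -> 11 lines: mpvt vnjah yyxd urcbq dcxy zxs soa swsqm fltw txas bufif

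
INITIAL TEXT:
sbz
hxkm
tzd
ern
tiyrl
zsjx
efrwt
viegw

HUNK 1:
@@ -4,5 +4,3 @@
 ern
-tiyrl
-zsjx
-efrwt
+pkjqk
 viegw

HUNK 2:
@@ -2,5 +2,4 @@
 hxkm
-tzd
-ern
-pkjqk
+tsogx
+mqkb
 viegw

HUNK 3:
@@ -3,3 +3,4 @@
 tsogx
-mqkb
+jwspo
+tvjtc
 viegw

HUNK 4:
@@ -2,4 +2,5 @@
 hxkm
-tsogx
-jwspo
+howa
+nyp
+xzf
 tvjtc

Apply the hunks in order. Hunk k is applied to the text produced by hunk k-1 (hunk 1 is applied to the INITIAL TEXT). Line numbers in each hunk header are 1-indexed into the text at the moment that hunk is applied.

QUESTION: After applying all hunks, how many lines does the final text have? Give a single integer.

Answer: 7

Derivation:
Hunk 1: at line 4 remove [tiyrl,zsjx,efrwt] add [pkjqk] -> 6 lines: sbz hxkm tzd ern pkjqk viegw
Hunk 2: at line 2 remove [tzd,ern,pkjqk] add [tsogx,mqkb] -> 5 lines: sbz hxkm tsogx mqkb viegw
Hunk 3: at line 3 remove [mqkb] add [jwspo,tvjtc] -> 6 lines: sbz hxkm tsogx jwspo tvjtc viegw
Hunk 4: at line 2 remove [tsogx,jwspo] add [howa,nyp,xzf] -> 7 lines: sbz hxkm howa nyp xzf tvjtc viegw
Final line count: 7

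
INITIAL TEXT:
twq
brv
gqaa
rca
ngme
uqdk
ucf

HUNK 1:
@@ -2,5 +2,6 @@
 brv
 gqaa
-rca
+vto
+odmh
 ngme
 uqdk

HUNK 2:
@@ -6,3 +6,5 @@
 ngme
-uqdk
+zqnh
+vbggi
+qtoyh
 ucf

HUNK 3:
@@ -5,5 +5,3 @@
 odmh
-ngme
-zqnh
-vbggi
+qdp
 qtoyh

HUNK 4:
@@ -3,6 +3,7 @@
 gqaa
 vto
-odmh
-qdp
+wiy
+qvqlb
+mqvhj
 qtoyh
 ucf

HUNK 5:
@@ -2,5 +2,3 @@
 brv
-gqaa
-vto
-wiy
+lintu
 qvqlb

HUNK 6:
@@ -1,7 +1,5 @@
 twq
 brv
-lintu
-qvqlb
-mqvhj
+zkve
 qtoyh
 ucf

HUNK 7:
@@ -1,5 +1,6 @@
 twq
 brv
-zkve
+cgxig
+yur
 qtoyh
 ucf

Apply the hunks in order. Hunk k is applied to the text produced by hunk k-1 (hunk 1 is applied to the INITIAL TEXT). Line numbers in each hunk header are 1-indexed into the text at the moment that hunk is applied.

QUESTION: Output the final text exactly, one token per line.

Hunk 1: at line 2 remove [rca] add [vto,odmh] -> 8 lines: twq brv gqaa vto odmh ngme uqdk ucf
Hunk 2: at line 6 remove [uqdk] add [zqnh,vbggi,qtoyh] -> 10 lines: twq brv gqaa vto odmh ngme zqnh vbggi qtoyh ucf
Hunk 3: at line 5 remove [ngme,zqnh,vbggi] add [qdp] -> 8 lines: twq brv gqaa vto odmh qdp qtoyh ucf
Hunk 4: at line 3 remove [odmh,qdp] add [wiy,qvqlb,mqvhj] -> 9 lines: twq brv gqaa vto wiy qvqlb mqvhj qtoyh ucf
Hunk 5: at line 2 remove [gqaa,vto,wiy] add [lintu] -> 7 lines: twq brv lintu qvqlb mqvhj qtoyh ucf
Hunk 6: at line 1 remove [lintu,qvqlb,mqvhj] add [zkve] -> 5 lines: twq brv zkve qtoyh ucf
Hunk 7: at line 1 remove [zkve] add [cgxig,yur] -> 6 lines: twq brv cgxig yur qtoyh ucf

Answer: twq
brv
cgxig
yur
qtoyh
ucf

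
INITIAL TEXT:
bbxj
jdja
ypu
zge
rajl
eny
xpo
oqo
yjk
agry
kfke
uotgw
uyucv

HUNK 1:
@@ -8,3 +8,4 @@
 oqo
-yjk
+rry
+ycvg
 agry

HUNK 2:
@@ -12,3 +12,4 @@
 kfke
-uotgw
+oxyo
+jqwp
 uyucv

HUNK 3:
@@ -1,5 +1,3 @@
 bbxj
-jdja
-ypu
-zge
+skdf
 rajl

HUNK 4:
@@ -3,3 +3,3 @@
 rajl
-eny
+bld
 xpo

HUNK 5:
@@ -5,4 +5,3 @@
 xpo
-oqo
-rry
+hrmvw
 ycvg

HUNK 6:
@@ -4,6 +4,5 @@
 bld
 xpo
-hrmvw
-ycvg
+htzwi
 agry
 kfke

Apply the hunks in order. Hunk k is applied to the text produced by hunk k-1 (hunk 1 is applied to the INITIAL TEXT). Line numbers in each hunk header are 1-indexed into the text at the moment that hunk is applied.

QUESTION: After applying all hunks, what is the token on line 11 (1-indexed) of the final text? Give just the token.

Answer: uyucv

Derivation:
Hunk 1: at line 8 remove [yjk] add [rry,ycvg] -> 14 lines: bbxj jdja ypu zge rajl eny xpo oqo rry ycvg agry kfke uotgw uyucv
Hunk 2: at line 12 remove [uotgw] add [oxyo,jqwp] -> 15 lines: bbxj jdja ypu zge rajl eny xpo oqo rry ycvg agry kfke oxyo jqwp uyucv
Hunk 3: at line 1 remove [jdja,ypu,zge] add [skdf] -> 13 lines: bbxj skdf rajl eny xpo oqo rry ycvg agry kfke oxyo jqwp uyucv
Hunk 4: at line 3 remove [eny] add [bld] -> 13 lines: bbxj skdf rajl bld xpo oqo rry ycvg agry kfke oxyo jqwp uyucv
Hunk 5: at line 5 remove [oqo,rry] add [hrmvw] -> 12 lines: bbxj skdf rajl bld xpo hrmvw ycvg agry kfke oxyo jqwp uyucv
Hunk 6: at line 4 remove [hrmvw,ycvg] add [htzwi] -> 11 lines: bbxj skdf rajl bld xpo htzwi agry kfke oxyo jqwp uyucv
Final line 11: uyucv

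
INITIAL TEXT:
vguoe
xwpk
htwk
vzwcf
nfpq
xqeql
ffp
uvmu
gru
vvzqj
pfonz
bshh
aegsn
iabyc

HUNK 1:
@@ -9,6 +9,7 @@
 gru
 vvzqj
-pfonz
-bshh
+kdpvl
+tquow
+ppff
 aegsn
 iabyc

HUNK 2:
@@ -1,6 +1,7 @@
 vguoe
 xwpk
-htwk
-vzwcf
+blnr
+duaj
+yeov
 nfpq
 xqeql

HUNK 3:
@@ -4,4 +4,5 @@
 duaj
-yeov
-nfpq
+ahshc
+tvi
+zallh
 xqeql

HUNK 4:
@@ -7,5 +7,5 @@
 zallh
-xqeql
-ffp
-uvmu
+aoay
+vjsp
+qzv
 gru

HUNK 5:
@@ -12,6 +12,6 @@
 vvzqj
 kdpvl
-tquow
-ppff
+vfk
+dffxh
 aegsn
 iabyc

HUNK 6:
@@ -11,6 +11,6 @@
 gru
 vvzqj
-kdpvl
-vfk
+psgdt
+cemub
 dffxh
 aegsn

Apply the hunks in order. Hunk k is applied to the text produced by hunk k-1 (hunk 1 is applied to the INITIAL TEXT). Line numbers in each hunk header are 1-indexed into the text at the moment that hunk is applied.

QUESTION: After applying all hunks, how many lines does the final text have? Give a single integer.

Hunk 1: at line 9 remove [pfonz,bshh] add [kdpvl,tquow,ppff] -> 15 lines: vguoe xwpk htwk vzwcf nfpq xqeql ffp uvmu gru vvzqj kdpvl tquow ppff aegsn iabyc
Hunk 2: at line 1 remove [htwk,vzwcf] add [blnr,duaj,yeov] -> 16 lines: vguoe xwpk blnr duaj yeov nfpq xqeql ffp uvmu gru vvzqj kdpvl tquow ppff aegsn iabyc
Hunk 3: at line 4 remove [yeov,nfpq] add [ahshc,tvi,zallh] -> 17 lines: vguoe xwpk blnr duaj ahshc tvi zallh xqeql ffp uvmu gru vvzqj kdpvl tquow ppff aegsn iabyc
Hunk 4: at line 7 remove [xqeql,ffp,uvmu] add [aoay,vjsp,qzv] -> 17 lines: vguoe xwpk blnr duaj ahshc tvi zallh aoay vjsp qzv gru vvzqj kdpvl tquow ppff aegsn iabyc
Hunk 5: at line 12 remove [tquow,ppff] add [vfk,dffxh] -> 17 lines: vguoe xwpk blnr duaj ahshc tvi zallh aoay vjsp qzv gru vvzqj kdpvl vfk dffxh aegsn iabyc
Hunk 6: at line 11 remove [kdpvl,vfk] add [psgdt,cemub] -> 17 lines: vguoe xwpk blnr duaj ahshc tvi zallh aoay vjsp qzv gru vvzqj psgdt cemub dffxh aegsn iabyc
Final line count: 17

Answer: 17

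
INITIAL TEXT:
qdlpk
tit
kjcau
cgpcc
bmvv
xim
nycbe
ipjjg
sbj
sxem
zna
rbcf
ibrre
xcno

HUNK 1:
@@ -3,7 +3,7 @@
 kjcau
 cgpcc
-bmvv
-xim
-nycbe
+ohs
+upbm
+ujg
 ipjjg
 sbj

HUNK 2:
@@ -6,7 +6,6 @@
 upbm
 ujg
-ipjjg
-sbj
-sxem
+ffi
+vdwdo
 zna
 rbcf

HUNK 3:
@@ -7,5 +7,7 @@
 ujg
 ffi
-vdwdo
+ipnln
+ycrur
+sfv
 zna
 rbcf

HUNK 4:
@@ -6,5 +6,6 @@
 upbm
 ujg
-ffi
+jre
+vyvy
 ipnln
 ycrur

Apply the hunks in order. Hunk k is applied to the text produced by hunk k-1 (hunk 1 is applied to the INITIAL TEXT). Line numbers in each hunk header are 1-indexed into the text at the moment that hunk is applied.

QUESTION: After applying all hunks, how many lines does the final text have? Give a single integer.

Answer: 16

Derivation:
Hunk 1: at line 3 remove [bmvv,xim,nycbe] add [ohs,upbm,ujg] -> 14 lines: qdlpk tit kjcau cgpcc ohs upbm ujg ipjjg sbj sxem zna rbcf ibrre xcno
Hunk 2: at line 6 remove [ipjjg,sbj,sxem] add [ffi,vdwdo] -> 13 lines: qdlpk tit kjcau cgpcc ohs upbm ujg ffi vdwdo zna rbcf ibrre xcno
Hunk 3: at line 7 remove [vdwdo] add [ipnln,ycrur,sfv] -> 15 lines: qdlpk tit kjcau cgpcc ohs upbm ujg ffi ipnln ycrur sfv zna rbcf ibrre xcno
Hunk 4: at line 6 remove [ffi] add [jre,vyvy] -> 16 lines: qdlpk tit kjcau cgpcc ohs upbm ujg jre vyvy ipnln ycrur sfv zna rbcf ibrre xcno
Final line count: 16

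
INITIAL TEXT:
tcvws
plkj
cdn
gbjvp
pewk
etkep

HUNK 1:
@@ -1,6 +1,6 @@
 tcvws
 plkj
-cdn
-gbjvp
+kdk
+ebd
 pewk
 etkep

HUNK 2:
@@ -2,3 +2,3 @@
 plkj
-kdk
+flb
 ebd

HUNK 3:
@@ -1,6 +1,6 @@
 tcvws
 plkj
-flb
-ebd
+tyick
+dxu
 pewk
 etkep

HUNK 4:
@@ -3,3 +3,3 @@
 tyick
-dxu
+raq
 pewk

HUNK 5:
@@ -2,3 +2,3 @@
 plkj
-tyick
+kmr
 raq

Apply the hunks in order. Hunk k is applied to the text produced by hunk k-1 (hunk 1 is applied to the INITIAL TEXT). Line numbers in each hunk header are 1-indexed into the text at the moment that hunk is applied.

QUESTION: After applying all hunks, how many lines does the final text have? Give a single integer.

Hunk 1: at line 1 remove [cdn,gbjvp] add [kdk,ebd] -> 6 lines: tcvws plkj kdk ebd pewk etkep
Hunk 2: at line 2 remove [kdk] add [flb] -> 6 lines: tcvws plkj flb ebd pewk etkep
Hunk 3: at line 1 remove [flb,ebd] add [tyick,dxu] -> 6 lines: tcvws plkj tyick dxu pewk etkep
Hunk 4: at line 3 remove [dxu] add [raq] -> 6 lines: tcvws plkj tyick raq pewk etkep
Hunk 5: at line 2 remove [tyick] add [kmr] -> 6 lines: tcvws plkj kmr raq pewk etkep
Final line count: 6

Answer: 6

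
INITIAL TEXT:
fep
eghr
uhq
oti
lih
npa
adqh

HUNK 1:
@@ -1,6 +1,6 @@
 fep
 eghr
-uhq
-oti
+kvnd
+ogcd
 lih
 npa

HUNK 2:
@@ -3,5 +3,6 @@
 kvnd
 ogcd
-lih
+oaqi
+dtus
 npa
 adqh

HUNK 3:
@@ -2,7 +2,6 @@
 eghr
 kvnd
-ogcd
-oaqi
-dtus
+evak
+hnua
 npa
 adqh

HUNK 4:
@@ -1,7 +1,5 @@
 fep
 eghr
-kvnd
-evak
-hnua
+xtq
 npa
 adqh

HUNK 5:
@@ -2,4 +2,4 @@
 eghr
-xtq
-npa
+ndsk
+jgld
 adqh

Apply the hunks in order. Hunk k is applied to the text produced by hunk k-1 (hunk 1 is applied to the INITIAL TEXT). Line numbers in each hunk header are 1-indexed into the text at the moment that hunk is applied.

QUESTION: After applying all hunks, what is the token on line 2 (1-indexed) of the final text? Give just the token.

Answer: eghr

Derivation:
Hunk 1: at line 1 remove [uhq,oti] add [kvnd,ogcd] -> 7 lines: fep eghr kvnd ogcd lih npa adqh
Hunk 2: at line 3 remove [lih] add [oaqi,dtus] -> 8 lines: fep eghr kvnd ogcd oaqi dtus npa adqh
Hunk 3: at line 2 remove [ogcd,oaqi,dtus] add [evak,hnua] -> 7 lines: fep eghr kvnd evak hnua npa adqh
Hunk 4: at line 1 remove [kvnd,evak,hnua] add [xtq] -> 5 lines: fep eghr xtq npa adqh
Hunk 5: at line 2 remove [xtq,npa] add [ndsk,jgld] -> 5 lines: fep eghr ndsk jgld adqh
Final line 2: eghr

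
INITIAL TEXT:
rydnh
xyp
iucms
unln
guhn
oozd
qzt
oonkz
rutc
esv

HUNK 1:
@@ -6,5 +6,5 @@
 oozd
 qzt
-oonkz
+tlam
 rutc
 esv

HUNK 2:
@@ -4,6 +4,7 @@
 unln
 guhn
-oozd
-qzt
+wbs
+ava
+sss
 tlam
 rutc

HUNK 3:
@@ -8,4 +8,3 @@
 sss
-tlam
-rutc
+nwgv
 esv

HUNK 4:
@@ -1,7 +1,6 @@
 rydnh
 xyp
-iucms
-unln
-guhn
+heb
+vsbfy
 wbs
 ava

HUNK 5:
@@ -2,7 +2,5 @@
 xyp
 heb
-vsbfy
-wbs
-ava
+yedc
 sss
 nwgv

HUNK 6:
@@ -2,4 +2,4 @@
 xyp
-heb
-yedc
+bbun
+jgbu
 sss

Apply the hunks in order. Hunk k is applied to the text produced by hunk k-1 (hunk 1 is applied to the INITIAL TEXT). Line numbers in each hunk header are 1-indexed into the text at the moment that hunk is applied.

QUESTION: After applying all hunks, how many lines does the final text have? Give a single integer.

Hunk 1: at line 6 remove [oonkz] add [tlam] -> 10 lines: rydnh xyp iucms unln guhn oozd qzt tlam rutc esv
Hunk 2: at line 4 remove [oozd,qzt] add [wbs,ava,sss] -> 11 lines: rydnh xyp iucms unln guhn wbs ava sss tlam rutc esv
Hunk 3: at line 8 remove [tlam,rutc] add [nwgv] -> 10 lines: rydnh xyp iucms unln guhn wbs ava sss nwgv esv
Hunk 4: at line 1 remove [iucms,unln,guhn] add [heb,vsbfy] -> 9 lines: rydnh xyp heb vsbfy wbs ava sss nwgv esv
Hunk 5: at line 2 remove [vsbfy,wbs,ava] add [yedc] -> 7 lines: rydnh xyp heb yedc sss nwgv esv
Hunk 6: at line 2 remove [heb,yedc] add [bbun,jgbu] -> 7 lines: rydnh xyp bbun jgbu sss nwgv esv
Final line count: 7

Answer: 7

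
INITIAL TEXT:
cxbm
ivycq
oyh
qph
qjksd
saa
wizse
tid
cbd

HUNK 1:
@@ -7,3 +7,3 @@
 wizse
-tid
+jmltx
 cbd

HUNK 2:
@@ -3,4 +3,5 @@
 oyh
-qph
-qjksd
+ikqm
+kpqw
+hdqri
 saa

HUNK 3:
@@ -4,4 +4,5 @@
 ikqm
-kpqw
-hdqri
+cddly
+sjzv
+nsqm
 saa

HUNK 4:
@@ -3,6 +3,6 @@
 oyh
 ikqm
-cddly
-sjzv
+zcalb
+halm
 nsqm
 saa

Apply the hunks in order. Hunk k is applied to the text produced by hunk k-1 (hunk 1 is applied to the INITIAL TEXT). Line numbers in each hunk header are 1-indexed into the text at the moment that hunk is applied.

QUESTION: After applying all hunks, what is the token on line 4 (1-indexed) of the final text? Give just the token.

Hunk 1: at line 7 remove [tid] add [jmltx] -> 9 lines: cxbm ivycq oyh qph qjksd saa wizse jmltx cbd
Hunk 2: at line 3 remove [qph,qjksd] add [ikqm,kpqw,hdqri] -> 10 lines: cxbm ivycq oyh ikqm kpqw hdqri saa wizse jmltx cbd
Hunk 3: at line 4 remove [kpqw,hdqri] add [cddly,sjzv,nsqm] -> 11 lines: cxbm ivycq oyh ikqm cddly sjzv nsqm saa wizse jmltx cbd
Hunk 4: at line 3 remove [cddly,sjzv] add [zcalb,halm] -> 11 lines: cxbm ivycq oyh ikqm zcalb halm nsqm saa wizse jmltx cbd
Final line 4: ikqm

Answer: ikqm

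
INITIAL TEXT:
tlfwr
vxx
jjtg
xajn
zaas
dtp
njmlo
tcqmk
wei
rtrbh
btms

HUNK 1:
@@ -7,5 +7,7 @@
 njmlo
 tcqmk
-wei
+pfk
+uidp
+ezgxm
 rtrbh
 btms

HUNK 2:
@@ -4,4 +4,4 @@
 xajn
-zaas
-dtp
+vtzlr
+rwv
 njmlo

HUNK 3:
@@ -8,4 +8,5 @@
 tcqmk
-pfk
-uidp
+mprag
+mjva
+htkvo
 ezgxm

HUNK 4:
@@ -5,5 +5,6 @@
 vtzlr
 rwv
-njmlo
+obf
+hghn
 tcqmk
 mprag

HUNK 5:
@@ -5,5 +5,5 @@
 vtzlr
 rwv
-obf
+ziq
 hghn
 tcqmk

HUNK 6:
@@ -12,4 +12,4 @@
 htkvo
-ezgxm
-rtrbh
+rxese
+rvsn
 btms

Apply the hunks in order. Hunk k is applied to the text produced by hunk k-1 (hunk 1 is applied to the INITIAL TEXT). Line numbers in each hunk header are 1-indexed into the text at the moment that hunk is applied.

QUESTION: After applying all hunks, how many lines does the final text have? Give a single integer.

Answer: 15

Derivation:
Hunk 1: at line 7 remove [wei] add [pfk,uidp,ezgxm] -> 13 lines: tlfwr vxx jjtg xajn zaas dtp njmlo tcqmk pfk uidp ezgxm rtrbh btms
Hunk 2: at line 4 remove [zaas,dtp] add [vtzlr,rwv] -> 13 lines: tlfwr vxx jjtg xajn vtzlr rwv njmlo tcqmk pfk uidp ezgxm rtrbh btms
Hunk 3: at line 8 remove [pfk,uidp] add [mprag,mjva,htkvo] -> 14 lines: tlfwr vxx jjtg xajn vtzlr rwv njmlo tcqmk mprag mjva htkvo ezgxm rtrbh btms
Hunk 4: at line 5 remove [njmlo] add [obf,hghn] -> 15 lines: tlfwr vxx jjtg xajn vtzlr rwv obf hghn tcqmk mprag mjva htkvo ezgxm rtrbh btms
Hunk 5: at line 5 remove [obf] add [ziq] -> 15 lines: tlfwr vxx jjtg xajn vtzlr rwv ziq hghn tcqmk mprag mjva htkvo ezgxm rtrbh btms
Hunk 6: at line 12 remove [ezgxm,rtrbh] add [rxese,rvsn] -> 15 lines: tlfwr vxx jjtg xajn vtzlr rwv ziq hghn tcqmk mprag mjva htkvo rxese rvsn btms
Final line count: 15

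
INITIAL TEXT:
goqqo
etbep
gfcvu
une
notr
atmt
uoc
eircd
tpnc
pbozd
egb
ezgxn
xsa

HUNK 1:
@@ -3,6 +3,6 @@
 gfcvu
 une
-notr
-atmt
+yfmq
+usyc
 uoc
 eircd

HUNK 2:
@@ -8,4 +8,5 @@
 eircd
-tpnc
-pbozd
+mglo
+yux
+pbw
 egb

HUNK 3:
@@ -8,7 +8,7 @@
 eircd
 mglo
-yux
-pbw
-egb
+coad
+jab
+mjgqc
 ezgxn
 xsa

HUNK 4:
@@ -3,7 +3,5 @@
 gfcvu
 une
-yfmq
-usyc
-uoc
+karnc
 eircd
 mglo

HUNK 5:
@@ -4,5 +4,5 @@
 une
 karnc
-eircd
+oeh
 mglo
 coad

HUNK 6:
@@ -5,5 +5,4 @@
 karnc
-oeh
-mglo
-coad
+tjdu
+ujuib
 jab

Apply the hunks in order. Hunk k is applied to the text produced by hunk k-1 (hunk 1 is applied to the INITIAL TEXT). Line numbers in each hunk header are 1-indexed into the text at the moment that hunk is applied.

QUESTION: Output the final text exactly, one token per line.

Answer: goqqo
etbep
gfcvu
une
karnc
tjdu
ujuib
jab
mjgqc
ezgxn
xsa

Derivation:
Hunk 1: at line 3 remove [notr,atmt] add [yfmq,usyc] -> 13 lines: goqqo etbep gfcvu une yfmq usyc uoc eircd tpnc pbozd egb ezgxn xsa
Hunk 2: at line 8 remove [tpnc,pbozd] add [mglo,yux,pbw] -> 14 lines: goqqo etbep gfcvu une yfmq usyc uoc eircd mglo yux pbw egb ezgxn xsa
Hunk 3: at line 8 remove [yux,pbw,egb] add [coad,jab,mjgqc] -> 14 lines: goqqo etbep gfcvu une yfmq usyc uoc eircd mglo coad jab mjgqc ezgxn xsa
Hunk 4: at line 3 remove [yfmq,usyc,uoc] add [karnc] -> 12 lines: goqqo etbep gfcvu une karnc eircd mglo coad jab mjgqc ezgxn xsa
Hunk 5: at line 4 remove [eircd] add [oeh] -> 12 lines: goqqo etbep gfcvu une karnc oeh mglo coad jab mjgqc ezgxn xsa
Hunk 6: at line 5 remove [oeh,mglo,coad] add [tjdu,ujuib] -> 11 lines: goqqo etbep gfcvu une karnc tjdu ujuib jab mjgqc ezgxn xsa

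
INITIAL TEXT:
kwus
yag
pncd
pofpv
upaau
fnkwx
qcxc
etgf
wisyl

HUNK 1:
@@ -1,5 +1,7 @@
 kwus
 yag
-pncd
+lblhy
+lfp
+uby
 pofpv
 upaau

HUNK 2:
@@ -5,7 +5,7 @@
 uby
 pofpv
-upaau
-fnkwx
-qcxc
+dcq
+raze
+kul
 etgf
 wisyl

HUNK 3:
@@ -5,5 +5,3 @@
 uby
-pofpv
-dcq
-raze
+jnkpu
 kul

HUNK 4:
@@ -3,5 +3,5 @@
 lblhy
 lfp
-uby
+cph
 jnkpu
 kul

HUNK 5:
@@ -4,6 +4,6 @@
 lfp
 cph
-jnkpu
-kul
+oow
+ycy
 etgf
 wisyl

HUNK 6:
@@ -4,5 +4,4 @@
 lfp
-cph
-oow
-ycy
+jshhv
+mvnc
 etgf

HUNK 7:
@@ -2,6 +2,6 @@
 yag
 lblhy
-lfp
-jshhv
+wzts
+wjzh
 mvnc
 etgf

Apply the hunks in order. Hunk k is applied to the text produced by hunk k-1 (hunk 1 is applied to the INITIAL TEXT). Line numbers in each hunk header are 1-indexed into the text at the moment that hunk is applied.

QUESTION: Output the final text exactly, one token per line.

Answer: kwus
yag
lblhy
wzts
wjzh
mvnc
etgf
wisyl

Derivation:
Hunk 1: at line 1 remove [pncd] add [lblhy,lfp,uby] -> 11 lines: kwus yag lblhy lfp uby pofpv upaau fnkwx qcxc etgf wisyl
Hunk 2: at line 5 remove [upaau,fnkwx,qcxc] add [dcq,raze,kul] -> 11 lines: kwus yag lblhy lfp uby pofpv dcq raze kul etgf wisyl
Hunk 3: at line 5 remove [pofpv,dcq,raze] add [jnkpu] -> 9 lines: kwus yag lblhy lfp uby jnkpu kul etgf wisyl
Hunk 4: at line 3 remove [uby] add [cph] -> 9 lines: kwus yag lblhy lfp cph jnkpu kul etgf wisyl
Hunk 5: at line 4 remove [jnkpu,kul] add [oow,ycy] -> 9 lines: kwus yag lblhy lfp cph oow ycy etgf wisyl
Hunk 6: at line 4 remove [cph,oow,ycy] add [jshhv,mvnc] -> 8 lines: kwus yag lblhy lfp jshhv mvnc etgf wisyl
Hunk 7: at line 2 remove [lfp,jshhv] add [wzts,wjzh] -> 8 lines: kwus yag lblhy wzts wjzh mvnc etgf wisyl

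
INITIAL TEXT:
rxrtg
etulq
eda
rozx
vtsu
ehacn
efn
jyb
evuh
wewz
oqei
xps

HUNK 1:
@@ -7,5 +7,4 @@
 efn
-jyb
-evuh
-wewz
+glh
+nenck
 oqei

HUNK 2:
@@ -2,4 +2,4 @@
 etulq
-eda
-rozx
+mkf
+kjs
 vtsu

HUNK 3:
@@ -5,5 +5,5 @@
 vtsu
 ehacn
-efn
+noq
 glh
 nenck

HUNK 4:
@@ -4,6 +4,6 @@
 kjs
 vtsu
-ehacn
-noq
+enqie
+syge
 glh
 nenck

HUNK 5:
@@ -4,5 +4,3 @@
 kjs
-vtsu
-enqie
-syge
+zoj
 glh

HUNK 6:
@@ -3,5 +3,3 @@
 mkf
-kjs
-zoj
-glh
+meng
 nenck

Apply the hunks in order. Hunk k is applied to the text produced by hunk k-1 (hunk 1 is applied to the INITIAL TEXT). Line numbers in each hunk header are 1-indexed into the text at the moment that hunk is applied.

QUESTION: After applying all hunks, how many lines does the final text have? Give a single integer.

Answer: 7

Derivation:
Hunk 1: at line 7 remove [jyb,evuh,wewz] add [glh,nenck] -> 11 lines: rxrtg etulq eda rozx vtsu ehacn efn glh nenck oqei xps
Hunk 2: at line 2 remove [eda,rozx] add [mkf,kjs] -> 11 lines: rxrtg etulq mkf kjs vtsu ehacn efn glh nenck oqei xps
Hunk 3: at line 5 remove [efn] add [noq] -> 11 lines: rxrtg etulq mkf kjs vtsu ehacn noq glh nenck oqei xps
Hunk 4: at line 4 remove [ehacn,noq] add [enqie,syge] -> 11 lines: rxrtg etulq mkf kjs vtsu enqie syge glh nenck oqei xps
Hunk 5: at line 4 remove [vtsu,enqie,syge] add [zoj] -> 9 lines: rxrtg etulq mkf kjs zoj glh nenck oqei xps
Hunk 6: at line 3 remove [kjs,zoj,glh] add [meng] -> 7 lines: rxrtg etulq mkf meng nenck oqei xps
Final line count: 7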